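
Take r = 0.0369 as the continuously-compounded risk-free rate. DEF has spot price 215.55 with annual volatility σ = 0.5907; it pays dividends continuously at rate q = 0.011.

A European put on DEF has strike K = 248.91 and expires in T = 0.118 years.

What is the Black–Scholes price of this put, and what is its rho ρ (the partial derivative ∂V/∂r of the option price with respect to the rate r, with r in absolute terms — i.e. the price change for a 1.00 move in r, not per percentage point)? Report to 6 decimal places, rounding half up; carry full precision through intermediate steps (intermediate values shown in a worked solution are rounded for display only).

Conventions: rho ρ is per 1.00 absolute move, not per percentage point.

σ√T = 0.5907·√0.118 = 0.202912
d₁ = (ln(S/K) + (r−q+σ²/2)T) / (σ√T) = (ln(215.55/248.91) + (0.0369−0.011+0.5907²/2)·0.118) / 0.202912 = (-0.143898 + 0.023643) / 0.202912 = -0.592649
d₂ = d₁ − σ√T = -0.592649 − 0.202912 = -0.795561
e^{−rT} = 0.995655
e^{−qT} = 0.998703
N(−d₁) = 0.723292,  N(−d₂) = 0.786856
Put price V = K·e^{−rT}·N(−d₂) − S·e^{−qT}·N(−d₁) = 195.005471 − 155.703334 = 39.302137
ρ = −K·T·e^{−rT}·N(−d₂) = -23.010646

price = 39.302137
ρ = -23.010646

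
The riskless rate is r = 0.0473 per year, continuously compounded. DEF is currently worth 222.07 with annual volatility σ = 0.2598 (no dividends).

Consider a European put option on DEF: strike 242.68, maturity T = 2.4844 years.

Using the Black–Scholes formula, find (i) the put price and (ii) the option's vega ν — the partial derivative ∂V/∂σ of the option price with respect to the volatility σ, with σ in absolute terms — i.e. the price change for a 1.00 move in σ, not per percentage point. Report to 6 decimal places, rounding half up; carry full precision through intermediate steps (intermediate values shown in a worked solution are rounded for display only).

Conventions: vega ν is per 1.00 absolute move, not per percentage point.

σ√T = 0.2598·√2.4844 = 0.409496
d₁ = (ln(S/K) + (r+σ²/2)T) / (σ√T) = (ln(222.07/242.68) + (0.0473+0.2598²/2)·2.4844) / 0.409496 = (-0.088751 + 0.201356) / 0.409496 = 0.274983
d₂ = d₁ − σ√T = 0.274983 − 0.409496 = -0.134513
e^{−rT} = 0.889130
N(−d₁) = 0.391665,  N(−d₂) = 0.553501
Put price V = K·e^{−rT}·N(−d₂) − S·N(−d₁) = 119.431232 − 86.976939 = 32.454293
φ(d₁) = (1/√(2π))·e^{−d₁²/2} = 0.384141
ν = S·φ(d₁)·√T = 134.459331

price = 32.454293
ν = 134.459331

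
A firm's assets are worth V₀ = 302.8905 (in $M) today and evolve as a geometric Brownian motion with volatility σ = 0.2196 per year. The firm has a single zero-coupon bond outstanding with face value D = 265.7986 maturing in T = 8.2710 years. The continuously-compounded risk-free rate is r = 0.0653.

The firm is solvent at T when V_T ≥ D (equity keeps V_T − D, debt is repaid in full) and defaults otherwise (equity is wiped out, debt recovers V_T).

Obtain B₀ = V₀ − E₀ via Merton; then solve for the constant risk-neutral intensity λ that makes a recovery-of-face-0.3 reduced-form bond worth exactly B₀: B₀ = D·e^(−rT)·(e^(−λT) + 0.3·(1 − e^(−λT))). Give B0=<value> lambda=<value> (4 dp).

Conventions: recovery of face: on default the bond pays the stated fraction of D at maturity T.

B0=145.0865 lambda=0.0114

Work the structural quantities from V₀ = 302.8905 against face 265.7986:
d₁ = [ln(V₀/D) + (r + σ²/2)T] / (σ√T)
   = [ln(302.8905/265.7986) + (0.0653 + 0.5·0.2196²)·8.2710] / (0.2196·√8.2710)
   = [0.130632 + 0.739527] / 0.631555 = 1.377805
d₂ = d₁ − σ√T = 1.377805 − 0.631555 = 0.746249
N(d₁) = 0.915868,  N(d₂) = 0.772242,  e^(−rT) = 0.582692
E₀ = V₀·N(d₁) − D·e^(−rT)·N(d₂)
   = 302.8905·0.915868 − 265.7986·0.582692·0.772242 = 157.803956
B₀ = V₀ − E₀ = 302.8905 − 157.803956 = 145.086544
e^(−λT) = (B₀·e^(rT)/D − 0.3)/(1 − 0.3) = (145.0865·1.716172/265.7986 − 0.3)/0.7 = 0.90967816
λ = −ln(0.90967816)/8.2710 = 0.011445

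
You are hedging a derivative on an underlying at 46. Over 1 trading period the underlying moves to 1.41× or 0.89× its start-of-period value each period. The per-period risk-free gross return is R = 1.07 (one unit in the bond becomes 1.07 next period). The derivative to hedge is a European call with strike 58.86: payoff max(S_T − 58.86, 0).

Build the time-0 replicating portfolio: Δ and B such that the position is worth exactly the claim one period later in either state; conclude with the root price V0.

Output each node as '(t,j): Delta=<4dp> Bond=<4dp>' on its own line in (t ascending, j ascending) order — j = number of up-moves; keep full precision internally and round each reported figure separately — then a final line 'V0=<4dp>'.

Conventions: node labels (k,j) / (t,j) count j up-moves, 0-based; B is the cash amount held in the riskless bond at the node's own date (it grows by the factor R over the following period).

(0,0): Delta=0.2508 Bond=-9.5974
V0=1.9410

No-arbitrage ⇒ martingale measure with p* = (R−d)/(u−d) = 0.3462.
Expiry values: V(1,0)=0.0000, V(1,1)=6.0000
Node (0,0) S=46.0000: V=(p*·6.0000+(1−p*)·0.0000)/1.07=1.9410; Δ=(6.0000−0.0000)/(64.8600−40.9400)=0.2508; B=V−Δ·S=-9.5974
Check: Δ(0,0)·S0 + B(0,0) = 1.9410 = V0.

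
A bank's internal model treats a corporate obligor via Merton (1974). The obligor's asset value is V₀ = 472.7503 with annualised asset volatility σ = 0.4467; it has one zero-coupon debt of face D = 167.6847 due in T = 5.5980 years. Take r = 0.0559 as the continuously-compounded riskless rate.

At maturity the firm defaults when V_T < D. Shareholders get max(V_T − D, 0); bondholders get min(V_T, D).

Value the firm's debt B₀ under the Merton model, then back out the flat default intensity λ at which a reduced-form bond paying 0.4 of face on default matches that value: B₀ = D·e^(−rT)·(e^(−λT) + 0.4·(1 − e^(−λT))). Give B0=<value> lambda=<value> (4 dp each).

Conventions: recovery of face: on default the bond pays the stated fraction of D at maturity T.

B0=111.5675 lambda=0.0291

Equity is a call on the firm's assets struck at D = 167.6847:
d₁ = [ln(V₀/D) + (r + σ²/2)T] / (σ√T)
   = [ln(472.7503/167.6847) + (0.0559 + 0.5·0.4467²)·5.5980] / (0.4467·√5.5980)
   = [1.036482 + 0.871443] / 1.056896 = 1.805215
d₂ = d₁ − σ√T = 1.805215 − 1.056896 = 0.748319
N(d₁) = 0.964479,  N(d₂) = 0.772866,  e^(−rT) = 0.731302
E₀ = V₀·N(d₁) − D·e^(−rT)·N(d₂)
   = 472.7503·0.964479 − 167.6847·0.731302·0.772866 = 361.182774
B₀ = V₀ − E₀ = 472.7503 − 361.182774 = 111.567526
e^(−λT) = (B₀·e^(rT)/D − 0.4)/(1 − 0.4) = (111.5675·1.367423/167.6847 − 0.4)/0.6 = 0.84967128
λ = −ln(0.84967128)/5.5980 = 0.029101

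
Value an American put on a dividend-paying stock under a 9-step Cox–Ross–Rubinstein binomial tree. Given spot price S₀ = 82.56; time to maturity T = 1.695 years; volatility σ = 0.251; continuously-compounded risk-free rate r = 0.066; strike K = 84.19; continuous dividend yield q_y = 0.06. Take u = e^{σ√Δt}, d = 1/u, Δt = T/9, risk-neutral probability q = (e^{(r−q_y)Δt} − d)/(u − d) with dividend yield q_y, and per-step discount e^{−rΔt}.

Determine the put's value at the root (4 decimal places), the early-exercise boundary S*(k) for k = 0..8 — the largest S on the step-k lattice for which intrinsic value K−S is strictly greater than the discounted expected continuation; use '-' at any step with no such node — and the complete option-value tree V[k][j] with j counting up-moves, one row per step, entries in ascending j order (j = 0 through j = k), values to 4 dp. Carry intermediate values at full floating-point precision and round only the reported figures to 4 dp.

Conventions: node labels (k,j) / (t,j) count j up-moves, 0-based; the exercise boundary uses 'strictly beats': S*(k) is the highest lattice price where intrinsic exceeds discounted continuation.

params: Δt=0.18833 u=1.11508 d=0.89680 q=0.47797 e^(-rΔt)=0.98765
t_9 payoffs: 53.2151 45.6756 36.3009 24.6444 10.1506 0.0000 0.0000 0.0000 0.0000 0.0000
t_8: node(8,0) S=34.5396 payoff=49.6504 vs cont=48.9985 → 49.6504 [stop]  node(8,1) S=42.9467 payoff=41.2433 vs cont=40.6858 → 41.2433 [stop]  node(8,2) S=53.4003 payoff=30.7897 vs cont=30.3498 → 30.7897 [stop]  node(8,3) S=66.3982 payoff=17.7918 vs cont=17.4978 → 17.7918 [stop]  node(8,4) S=82.5600 payoff=1.6300 vs cont=5.2334 → 5.2334 [wait]  node(8,5) S=102.6557 payoff=0.0000 vs cont=0.0000 → 0.0000 [wait]  node(8,6) S=127.6427 payoff=0.0000 vs cont=0.0000 → 0.0000 [wait]  node(8,7) S=158.7118 payoff=0.0000 vs cont=0.0000 → 0.0000 [wait]  node(8,8) S=197.3433 payoff=0.0000 vs cont=0.0000 → 0.0000 [wait]  ⇒ S*(8)=66.3982
t_7: node(7,0) S=38.5144 payoff=45.6756 vs cont=45.0683 → 45.6756 [stop]  node(7,1) S=47.8891 payoff=36.3009 vs cont=35.7990 → 36.3009 [stop]  node(7,2) S=59.5456 payoff=24.6444 vs cont=24.2734 → 24.6444 [stop]  node(7,3) S=74.0394 payoff=10.1506 vs cont=11.6436 → 11.6436 [wait]  node(7,4) S=92.0611 payoff=0.0000 vs cont=2.6982 → 2.6982 [wait]  node(7,5) S=114.4694 payoff=0.0000 vs cont=0.0000 → 0.0000 [wait]  node(7,6) S=142.3320 payoff=0.0000 vs cont=0.0000 → 0.0000 [wait]  node(7,7) S=176.9766 payoff=0.0000 vs cont=0.0000 → 0.0000 [wait]  ⇒ S*(7)=59.5456
t_6: node(6,0) S=42.9467 payoff=41.2433 vs cont=40.6858 → 41.2433 [stop]  node(6,1) S=53.4003 payoff=30.7897 vs cont=30.3498 → 30.7897 [stop]  node(6,2) S=66.3982 payoff=17.7918 vs cont=18.2026 → 18.2026 [wait]  node(6,3) S=82.5600 payoff=1.6300 vs cont=7.2769 → 7.2769 [wait]  node(6,4) S=102.6557 payoff=0.0000 vs cont=1.3911 → 1.3911 [wait]  node(6,5) S=127.6427 payoff=0.0000 vs cont=0.0000 → 0.0000 [wait]  node(6,6) S=158.7118 payoff=0.0000 vs cont=0.0000 → 0.0000 [wait]  ⇒ S*(6)=53.4003
t_5: node(5,0) S=47.8891 payoff=36.3009 vs cont=35.7990 → 36.3009 [stop]  node(5,1) S=59.5456 payoff=24.6444 vs cont=24.4674 → 24.6444 [stop]  node(5,2) S=74.0394 payoff=10.1506 vs cont=12.8201 → 12.8201 [wait]  node(5,3) S=92.0611 payoff=0.0000 vs cont=4.4085 → 4.4085 [wait]  node(5,4) S=114.4694 payoff=0.0000 vs cont=0.7172 → 0.7172 [wait]  node(5,5) S=142.3320 payoff=0.0000 vs cont=0.0000 → 0.0000 [wait]  ⇒ S*(5)=59.5456
t_4: node(4,0) S=53.4003 payoff=30.7897 vs cont=30.3498 → 30.7897 [stop]  node(4,1) S=66.3982 payoff=17.7918 vs cont=18.7580 → 18.7580 [wait]  node(4,2) S=82.5600 payoff=1.6300 vs cont=8.6909 → 8.6909 [wait]  node(4,3) S=102.6557 payoff=0.0000 vs cont=2.6115 → 2.6115 [wait]  node(4,4) S=127.6427 payoff=0.0000 vs cont=0.3698 → 0.3698 [wait]  ⇒ S*(4)=53.4003
t_3: node(3,0) S=59.5456 payoff=24.6444 vs cont=24.7296 → 24.7296 [wait]  node(3,1) S=74.0394 payoff=10.1506 vs cont=13.7739 → 13.7739 [wait]  node(3,2) S=92.0611 payoff=0.0000 vs cont=5.7136 → 5.7136 [wait]  node(3,3) S=114.4694 payoff=0.0000 vs cont=1.5210 → 1.5210 [wait]  ⇒ S*(3)=-
t_2: node(2,0) S=66.3982 payoff=17.7918 vs cont=19.2522 → 19.2522 [wait]  node(2,1) S=82.5600 payoff=1.6300 vs cont=9.7987 → 9.7987 [wait]  node(2,2) S=102.6557 payoff=0.0000 vs cont=3.6638 → 3.6638 [wait]  ⇒ S*(2)=-
t_1: node(1,0) S=74.0394 payoff=10.1506 vs cont=14.5517 → 14.5517 [wait]  node(1,1) S=92.0611 payoff=0.0000 vs cont=6.7816 → 6.7816 [wait]  ⇒ S*(1)=-
t_0: node(0,0) S=82.5600 payoff=1.6300 vs cont=10.7039 → 10.7039 [wait]  ⇒ S*(0)=-

price = 10.7039
boundary = - - - - 53.4003 59.5456 53.4003 59.5456 66.3982
tree:
10.7039
14.5517 6.7816
19.2522 9.7987 3.6638
24.7296 13.7739 5.7136 1.5210
30.7897 18.7580 8.6909 2.6115 0.3698
36.3009 24.6444 12.8201 4.4085 0.7172 0.0000
41.2433 30.7897 18.2026 7.2769 1.3911 0.0000 0.0000
45.6756 36.3009 24.6444 11.6436 2.6982 0.0000 0.0000 0.0000
49.6504 41.2433 30.7897 17.7918 5.2334 0.0000 0.0000 0.0000 0.0000
53.2151 45.6756 36.3009 24.6444 10.1506 0.0000 0.0000 0.0000 0.0000 0.0000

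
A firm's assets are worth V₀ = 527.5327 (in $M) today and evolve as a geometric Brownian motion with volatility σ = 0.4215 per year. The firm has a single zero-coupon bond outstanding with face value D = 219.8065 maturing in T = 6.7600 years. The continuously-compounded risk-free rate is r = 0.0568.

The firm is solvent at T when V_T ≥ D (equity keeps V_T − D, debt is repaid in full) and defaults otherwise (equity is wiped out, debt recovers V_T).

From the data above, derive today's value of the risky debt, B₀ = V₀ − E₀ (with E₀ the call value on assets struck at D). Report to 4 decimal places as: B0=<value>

Work the structural quantities from V₀ = 527.5327 against face 219.8065:
d₁ = [ln(V₀/D) + (r + σ²/2)T] / (σ√T)
   = [ln(527.5327/219.8065) + (0.0568 + 0.5·0.4215²)·6.7600] / (0.4215·√6.7600)
   = [0.875463 + 0.984466] / 1.095900 = 1.697171
d₂ = d₁ − σ√T = 1.697171 − 1.095900 = 0.601271
N(d₁) = 0.955168,  N(d₂) = 0.726170,  e^(−rT) = 0.681153
E₀ = V₀·N(d₁) − D·e^(−rT)·N(d₂)
   = 527.5327·0.955168 − 219.8065·0.681153·0.726170 = 395.158671
B₀ = V₀ − E₀ = 527.5327 − 395.158671 = 132.374029

B0=132.3740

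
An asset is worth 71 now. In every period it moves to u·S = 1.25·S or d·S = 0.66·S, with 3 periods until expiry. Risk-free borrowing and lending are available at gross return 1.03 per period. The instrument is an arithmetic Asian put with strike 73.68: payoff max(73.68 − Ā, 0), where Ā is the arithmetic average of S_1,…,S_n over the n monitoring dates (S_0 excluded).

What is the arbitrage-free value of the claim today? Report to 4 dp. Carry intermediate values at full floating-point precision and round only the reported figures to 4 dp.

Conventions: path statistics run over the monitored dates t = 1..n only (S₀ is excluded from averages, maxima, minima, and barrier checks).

price = 9.6222

Risk-neutral up-probability p* = (R−d)/(u−d) = (1.03−0.66)/(1.25−0.66) = 0.6271; the claim prices as the p*-weighted sum of path payoffs discounted by R^3.
Enumerate all 2^3 = 8 price paths (U = up ×1.25, D = down ×0.66); each path with k up-moves has probability p*^k·(1−p*)^(3−k).
DDD: Ā=32.7333, payoff=40.9467, prob=0.051846
UDD: Ā=61.9948, payoff=11.6852, prob=0.087195
DUD: Ā=48.0315, payoff=25.6485, prob=0.087195
UUD: Ā=90.9688, payoff=0.0000, prob=0.146646
DDU: Ā=38.8157, payoff=34.8643, prob=0.087195
UDU: Ā=73.5146, payoff=0.1654, prob=0.146646
DUU: Ā=59.5513, payoff=14.1288, prob=0.146646
UUU: Ā=112.7865, payoff=0.0000, prob=0.246632
Price = Σ prob·payoff / R^3 = 10.514384 / 1.092727 = 9.6222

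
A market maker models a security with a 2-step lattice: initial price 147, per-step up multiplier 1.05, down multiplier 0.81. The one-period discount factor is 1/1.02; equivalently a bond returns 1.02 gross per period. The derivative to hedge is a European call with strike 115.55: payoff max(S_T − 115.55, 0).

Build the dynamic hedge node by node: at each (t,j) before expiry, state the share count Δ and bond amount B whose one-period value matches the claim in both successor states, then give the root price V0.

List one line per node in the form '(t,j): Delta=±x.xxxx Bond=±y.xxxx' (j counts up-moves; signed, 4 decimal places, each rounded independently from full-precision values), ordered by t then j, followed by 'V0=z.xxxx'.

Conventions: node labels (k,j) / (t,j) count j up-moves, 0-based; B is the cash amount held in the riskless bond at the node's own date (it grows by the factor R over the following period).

The replicating-portfolio and risk-neutral prices coincide; use p* = (1.02−0.81)/(1.05−0.81) = 0.8750 for the latter.
Terminal payoffs: V(2,0)=0.0000, V(2,1)=9.4735, V(2,2)=46.5175
(1,0): S=119.0700. Δ = (V_up−V_dn)/(S_up−S_dn) = (9.4735−0.0000)/(125.0235−96.4467) = 0.3315. V = [p*·9.4735 + (1−p*)·0.0000]/1.02 = 8.1268. B = V − Δ·S = -31.3461.
(1,1): S=154.3500. Δ = (V_up−V_dn)/(S_up−S_dn) = (46.5175−9.4735)/(162.0675−125.0235) = 1.0000. V = [p*·46.5175 + (1−p*)·9.4735]/1.02 = 41.0657. B = V − Δ·S = -113.2843.
(0,0): S=147.0000. Δ = (V_up−V_dn)/(S_up−S_dn) = (41.0657−8.1268)/(154.3500−119.0700) = 0.9336. V = [p*·41.0657 + (1−p*)·8.1268]/1.02 = 36.2238. B = V − Δ·S = -101.0216.
Verification: the root portfolio costs Δ(0,0)·S0 + B(0,0) = 36.2238, matching V0.

(0,0): Delta=0.9336 Bond=-101.0216
(1,0): Delta=0.3315 Bond=-31.3461
(1,1): Delta=1.0000 Bond=-113.2843
V0=36.2238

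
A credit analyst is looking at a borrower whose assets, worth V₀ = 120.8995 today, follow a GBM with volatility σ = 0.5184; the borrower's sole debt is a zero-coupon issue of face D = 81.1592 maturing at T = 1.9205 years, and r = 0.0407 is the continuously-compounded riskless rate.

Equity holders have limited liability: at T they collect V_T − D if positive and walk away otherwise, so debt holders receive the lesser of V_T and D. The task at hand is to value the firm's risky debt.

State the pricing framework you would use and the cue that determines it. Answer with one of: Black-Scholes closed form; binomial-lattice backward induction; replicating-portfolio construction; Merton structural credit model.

framework: Merton structural credit model

Key observation: a levered firm with one bullet debt due at 1.9205 years is the canonical structural-credit setup: equity is a call on the firm's assets struck at the face value.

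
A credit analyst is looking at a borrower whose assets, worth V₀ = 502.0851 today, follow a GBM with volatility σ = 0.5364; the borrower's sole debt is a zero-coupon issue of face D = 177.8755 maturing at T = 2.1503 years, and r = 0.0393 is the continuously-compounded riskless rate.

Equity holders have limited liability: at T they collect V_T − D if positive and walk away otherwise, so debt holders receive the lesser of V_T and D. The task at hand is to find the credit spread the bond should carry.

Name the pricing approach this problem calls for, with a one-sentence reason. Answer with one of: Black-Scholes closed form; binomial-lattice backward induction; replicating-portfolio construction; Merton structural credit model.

Key observation: with the firm-asset dynamics (V₀ = 502.0851) and a single zero-coupon liability of face 177.8755 given, debt value, spread, and default probability all derive from the option view of the balance sheet.

framework: Merton structural credit model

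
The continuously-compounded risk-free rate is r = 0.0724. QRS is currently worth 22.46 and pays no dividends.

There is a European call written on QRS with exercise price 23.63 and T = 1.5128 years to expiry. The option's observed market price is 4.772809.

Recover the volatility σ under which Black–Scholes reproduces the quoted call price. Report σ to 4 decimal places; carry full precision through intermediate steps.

At σ = 0.3867 the Black–Scholes value reproduces the quote:
σ√T = 0.3867·√1.5128 = 0.475625
d₁ = (ln(S/K) + (r+σ²/2)T) / (σ√T) = (ln(22.46/23.63) + (0.0724+0.3867²/2)·1.5128) / 0.475625 = (-0.050781 + 0.222636) / 0.475625 = 0.361325
d₂ = d₁ − σ√T = 0.361325 − 0.475625 = -0.114300
e^{−rT} = 0.896258
N(d₁) = 0.641072,  N(d₂) = 0.454500
V = S·N(d₁) − K·e^{−rT}·N(d₂) = 14.398471 − 9.625662 = 4.772809 (equal to the quote); since ∂V/∂σ > 0 for all σ, the implied volatility is unique

sigma = 0.3867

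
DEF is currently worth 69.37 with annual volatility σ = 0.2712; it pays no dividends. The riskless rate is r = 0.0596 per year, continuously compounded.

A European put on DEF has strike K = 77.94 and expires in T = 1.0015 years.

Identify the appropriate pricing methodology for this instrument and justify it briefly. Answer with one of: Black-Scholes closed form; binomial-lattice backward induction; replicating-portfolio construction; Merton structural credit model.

Key observation: the strike-77.94 put on DEF is European-exercise on a continuously-modelled lognormal underlying, so its value is a single closed-form evaluation.

framework: Black-Scholes closed form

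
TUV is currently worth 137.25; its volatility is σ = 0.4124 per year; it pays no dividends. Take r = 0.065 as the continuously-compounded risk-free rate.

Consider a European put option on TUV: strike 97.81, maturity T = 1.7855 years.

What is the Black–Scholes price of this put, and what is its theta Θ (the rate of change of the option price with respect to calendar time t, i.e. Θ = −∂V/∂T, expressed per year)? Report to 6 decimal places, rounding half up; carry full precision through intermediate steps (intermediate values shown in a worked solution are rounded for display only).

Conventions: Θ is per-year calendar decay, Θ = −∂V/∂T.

σ√T = 0.4124·√1.7855 = 0.551060
d₁ = (ln(S/K) + (r+σ²/2)T) / (σ√T) = (ln(137.25/97.81) + (0.065+0.4124²/2)·1.7855) / 0.551060 = (0.338777 + 0.267891) / 0.551060 = 1.100912
d₂ = d₁ − σ√T = 1.100912 − 0.551060 = 0.549852
e^{−rT} = 0.890424
N(−d₁) = 0.135467,  N(−d₂) = 0.291210
Put price V = K·e^{−rT}·N(−d₂) − S·N(−d₁) = 25.362199 − 18.592913 = 6.769286
φ(d₁) = (1/√(2π))·e^{−d₁²/2} = 0.217634
Θ = −S·φ(d₁)·σ/(2√T) + r·K·e^{−rT}·N(−d₂) = −4.609429 + 1.648543 = -2.960886

price = 6.769286
Θ = -2.960886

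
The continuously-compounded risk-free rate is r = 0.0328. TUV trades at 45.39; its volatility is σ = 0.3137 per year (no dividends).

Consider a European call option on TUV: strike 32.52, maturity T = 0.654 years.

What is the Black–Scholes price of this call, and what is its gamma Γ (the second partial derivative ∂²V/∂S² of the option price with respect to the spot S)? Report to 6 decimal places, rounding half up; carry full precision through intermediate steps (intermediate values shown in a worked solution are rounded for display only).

σ√T = 0.3137·√0.654 = 0.253690
d₁ = (ln(S/K) + (r+σ²/2)T) / (σ√T) = (ln(45.39/32.52) + (0.0328+0.3137²/2)·0.654) / 0.253690 = (0.333437 + 0.053631) / 0.253690 = 1.525748
d₂ = d₁ − σ√T = 1.525748 − 0.253690 = 1.272058
e^{−rT} = 0.978777
N(d₁) = 0.936464,  N(d₂) = 0.898324
Call price V = S·N(d₁) − K·e^{−rT}·N(d₂) = 42.506086 − 28.593497 = 13.912589
φ(d₁) = (1/√(2π))·e^{−d₁²/2} = 0.124569
Γ = φ(d₁) / (S·σ·√T) = 0.010818

price = 13.912589
Γ = 0.010818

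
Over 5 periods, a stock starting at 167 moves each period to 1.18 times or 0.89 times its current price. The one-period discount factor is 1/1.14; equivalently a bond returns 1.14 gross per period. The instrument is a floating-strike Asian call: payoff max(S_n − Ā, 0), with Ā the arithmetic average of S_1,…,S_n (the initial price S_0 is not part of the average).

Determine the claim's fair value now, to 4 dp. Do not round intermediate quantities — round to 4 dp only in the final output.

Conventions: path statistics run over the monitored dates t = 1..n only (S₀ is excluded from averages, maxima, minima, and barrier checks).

price = 36.4938

No-arbitrage gives p* = (R−d)/(u−d) = 0.8621: enumerate every path, weight its payoff by its p*-probability, and discount by R^5.
Enumerate all 2^5 = 32 price paths (U = up ×1.18, D = down ×0.89); each path with k up-moves has probability p*^k·(1−p*)^(5−k).
DDDDD: Ā=119.3348, payoff=0.0000, prob=0.000050
UDDDD: Ā=158.2191, payoff=0.0000, prob=0.000312
DUDDD: Ā=148.5331, payoff=0.0000, prob=0.000312
UUDDD: Ā=196.9316, payoff=0.0000, prob=0.001950
DDUDD: Ā=139.9126, payoff=0.0000, prob=0.000312
UDUDD: Ā=185.5021, payoff=0.0000, prob=0.001950
DUUDD: Ā=175.8161, payoff=0.0000, prob=0.001950
UUUDD: Ā=233.1045, payoff=0.0000, prob=0.012188
DDDUD: Ā=132.2403, payoff=0.0000, prob=0.000312
UDDUD: Ā=175.3299, payoff=0.0000, prob=0.001950
DUDUD: Ā=165.6439, payoff=0.0000, prob=0.001950
UUDUD: Ā=219.6177, payoff=0.0000, prob=0.012188
DDUUD: Ā=157.0233, payoff=6.9037, prob=0.001950
UDUUD: Ā=208.1882, payoff=9.1532, prob=0.012188
DUUUD: Ā=198.5022, payoff=18.8392, prob=0.012188
UUUUD: Ā=263.1827, payoff=24.9778, prob=0.076178
DDDDU: Ā=125.4120, payoff=0.0000, prob=0.000312
UDDDU: Ā=166.2766, payoff=0.0000, prob=0.001950
DUDDU: Ā=156.5906, payoff=7.3364, prob=0.001950
UUDDU: Ā=207.6145, payoff=9.7270, prob=0.012188
DDUDU: Ā=147.9700, payoff=15.9570, prob=0.001950
UDUDU: Ā=196.1850, payoff=21.1564, prob=0.012188
DUUDU: Ā=186.4990, payoff=30.8424, prob=0.012188
UUUDU: Ā=247.2683, payoff=40.8922, prob=0.076178
DDDUU: Ā=140.2977, payoff=23.6293, prob=0.001950
UDDUU: Ā=186.0127, payoff=31.3287, prob=0.012188
DUDUU: Ā=176.3267, payoff=41.0147, prob=0.012188
UUDUU: Ā=233.7815, payoff=54.3790, prob=0.076178
DDUUU: Ā=167.7062, payoff=49.6352, prob=0.012188
UDUUU: Ā=222.3520, payoff=65.8085, prob=0.076178
DUUUU: Ā=212.6660, payoff=75.4945, prob=0.076178
UUUUU: Ā=281.9617, payoff=100.0938, prob=0.476113
Price = Σ prob·payoff / R^5 = 70.265747 / 1.925415 = 36.4938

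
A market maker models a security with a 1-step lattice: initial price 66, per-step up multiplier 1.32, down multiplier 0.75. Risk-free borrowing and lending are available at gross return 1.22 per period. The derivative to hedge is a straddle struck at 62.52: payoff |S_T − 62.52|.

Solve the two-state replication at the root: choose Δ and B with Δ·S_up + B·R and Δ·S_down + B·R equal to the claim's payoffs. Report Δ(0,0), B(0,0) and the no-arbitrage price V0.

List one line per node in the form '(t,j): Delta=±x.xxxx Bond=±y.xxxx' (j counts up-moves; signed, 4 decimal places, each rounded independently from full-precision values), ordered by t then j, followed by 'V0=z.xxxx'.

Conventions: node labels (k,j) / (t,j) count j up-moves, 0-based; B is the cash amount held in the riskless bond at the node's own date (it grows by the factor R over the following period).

(0,0): Delta=0.3078 Bond=-1.8171
V0=18.4987

Under the risk-neutral measure, an up-move has probability p* = (R−d)/(u−d) = 0.8246 and values discount at R = 1.22.
Payoffs at expiry: V(1,0)=13.0200, V(1,1)=24.6000
Node (0,0) S=66.0000: V=(p*·24.6000+(1−p*)·13.0200)/1.22=18.4987; Δ=(24.6000−13.0200)/(87.1200−49.5000)=0.3078; B=V−Δ·S=-1.8171
Check: Δ(0,0)·S0 + B(0,0) = 18.4987 = V0.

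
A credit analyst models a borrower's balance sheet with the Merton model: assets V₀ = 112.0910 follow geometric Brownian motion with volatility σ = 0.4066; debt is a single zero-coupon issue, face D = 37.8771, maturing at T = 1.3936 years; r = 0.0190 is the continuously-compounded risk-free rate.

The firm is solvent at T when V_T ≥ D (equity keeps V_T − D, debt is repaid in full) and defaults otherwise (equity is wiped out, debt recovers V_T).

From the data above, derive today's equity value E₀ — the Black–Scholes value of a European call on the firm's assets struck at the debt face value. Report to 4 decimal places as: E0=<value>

Equity is a call on the firm's assets struck at D = 37.8771:
d₁ = [ln(V₀/D) + (r + σ²/2)T] / (σ√T)
   = [ln(112.0910/37.8771) + (0.0190 + 0.5·0.4066²)·1.3936] / (0.4066·√1.3936)
   = [1.084964 + 0.141676] / 0.479995 = 2.555529
d₂ = d₁ − σ√T = 2.555529 − 0.479995 = 2.075534
N(d₁) = 0.994699,  N(d₂) = 0.981031,  e^(−rT) = 0.973869
E₀ = V₀·N(d₁) − D·e^(−rT)·N(d₂)
   = 112.0910·0.994699 − 37.8771·0.973869·0.981031 = 75.309131

E0=75.3091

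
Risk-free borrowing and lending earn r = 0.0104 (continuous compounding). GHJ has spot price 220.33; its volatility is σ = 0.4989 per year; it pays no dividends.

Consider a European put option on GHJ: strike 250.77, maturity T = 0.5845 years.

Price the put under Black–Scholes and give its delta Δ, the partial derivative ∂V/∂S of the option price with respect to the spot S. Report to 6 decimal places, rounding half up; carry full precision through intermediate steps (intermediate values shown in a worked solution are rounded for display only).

price = 51.786973
Δ = -0.552759

σ√T = 0.4989·√0.5845 = 0.381422
d₁ = (ln(S/K) + (r+σ²/2)T) / (σ√T) = (ln(220.33/250.77) + (0.0104+0.4989²/2)·0.5845) / 0.381422 = (-0.129410 + 0.078820) / 0.381422 = -0.132634
d₂ = d₁ − σ√T = -0.132634 − 0.381422 = -0.514056
e^{−rT} = 0.993940
N(−d₁) = 0.552759,  N(−d₂) = 0.696394
Put price V = K·e^{−rT}·N(−d₂) − S·N(−d₁) = 173.576284 − 121.789310 = 51.786973
Δ = −N(−d₁) = -0.552759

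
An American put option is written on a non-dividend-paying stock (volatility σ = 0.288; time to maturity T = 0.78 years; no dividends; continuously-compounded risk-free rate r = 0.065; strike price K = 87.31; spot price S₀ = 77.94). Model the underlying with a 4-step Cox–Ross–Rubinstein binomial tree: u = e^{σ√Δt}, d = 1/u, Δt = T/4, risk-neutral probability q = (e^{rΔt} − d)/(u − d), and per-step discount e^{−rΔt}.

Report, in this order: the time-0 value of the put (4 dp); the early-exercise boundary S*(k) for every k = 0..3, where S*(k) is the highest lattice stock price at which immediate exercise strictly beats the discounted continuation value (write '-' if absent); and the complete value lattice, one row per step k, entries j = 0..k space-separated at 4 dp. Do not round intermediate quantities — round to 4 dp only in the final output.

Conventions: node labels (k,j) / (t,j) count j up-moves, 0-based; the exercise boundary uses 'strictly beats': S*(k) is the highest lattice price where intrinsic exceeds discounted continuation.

params: Δt=0.19500 u=1.13562 d=0.88058 q=0.51826 e^(-rΔt)=0.98740
t_4 payoffs: 40.4469 26.8740 9.3700 0.0000 0.0000
t_3: node(3,0) S=53.2186 payoff=34.0914 vs cont=32.9918 → 34.0914 [stop]  node(3,1) S=68.6322 payoff=18.6778 vs cont=17.5781 → 18.6778 [stop]  node(3,2) S=88.5101 payoff=0.0000 vs cont=4.4570 → 4.4570 [wait]  node(3,3) S=114.1452 payoff=0.0000 vs cont=0.0000 → 0.0000 [wait]  ⇒ S*(3)=68.6322
t_2: node(2,0) S=60.4360 payoff=26.8740 vs cont=25.7744 → 26.8740 [stop]  node(2,1) S=77.9400 payoff=9.3700 vs cont=11.1653 → 11.1653 [wait]  node(2,2) S=100.5137 payoff=0.0000 vs cont=2.1201 → 2.1201 [wait]  ⇒ S*(2)=60.4360
t_1: node(1,0) S=68.6322 payoff=18.6778 vs cont=18.4968 → 18.6778 [stop]  node(1,1) S=88.5101 payoff=0.0000 vs cont=6.3959 → 6.3959 [wait]  ⇒ S*(1)=68.6322
t_0: node(0,0) S=77.9400 payoff=9.3700 vs cont=12.1575 → 12.1575 [wait]  ⇒ S*(0)=-

price = 12.1575
boundary = - 68.6322 60.4360 68.6322
tree:
12.1575
18.6778 6.3959
26.8740 11.1653 2.1201
34.0914 18.6778 4.4570 0.0000
40.4469 26.8740 9.3700 0.0000 0.0000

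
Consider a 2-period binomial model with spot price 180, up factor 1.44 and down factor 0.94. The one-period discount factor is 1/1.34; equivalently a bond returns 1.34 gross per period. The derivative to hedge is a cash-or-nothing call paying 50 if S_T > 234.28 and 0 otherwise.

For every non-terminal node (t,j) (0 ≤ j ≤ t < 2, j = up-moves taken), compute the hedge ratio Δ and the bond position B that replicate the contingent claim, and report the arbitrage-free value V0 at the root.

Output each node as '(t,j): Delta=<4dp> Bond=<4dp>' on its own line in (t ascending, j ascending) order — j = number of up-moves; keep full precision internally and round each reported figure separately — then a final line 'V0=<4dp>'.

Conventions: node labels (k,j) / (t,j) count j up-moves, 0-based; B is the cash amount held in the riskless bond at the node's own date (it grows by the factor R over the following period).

(0,0): Delta=0.0829 Bond=11.8066
(1,0): Delta=0.5910 Bond=-70.1493
(1,1): Delta=0.0000 Bond=37.3134
V0=26.7320

Risk-neutral probability p* = (R−d)/(u−d) = (1.34−0.94)/(1.44−0.94) = 0.8000.
Payoffs at expiry: V(2,0)=0.0000, V(2,1)=50.0000, V(2,2)=50.0000
(1,0): S=169.2000. Δ = (V_up−V_dn)/(S_up−S_dn) = (50.0000−0.0000)/(243.6480−159.0480) = 0.5910. V = [p*·50.0000 + (1−p*)·0.0000]/1.34 = 29.8507. B = V − Δ·S = -70.1493.
(1,1): S=259.2000. Δ = (V_up−V_dn)/(S_up−S_dn) = (50.0000−50.0000)/(373.2480−243.6480) = 0.0000. V = [p*·50.0000 + (1−p*)·50.0000]/1.34 = 37.3134. B = V − Δ·S = 37.3134.
(0,0): S=180.0000. Δ = (V_up−V_dn)/(S_up−S_dn) = (37.3134−29.8507)/(259.2000−169.2000) = 0.0829. V = [p*·37.3134 + (1−p*)·29.8507]/1.34 = 26.7320. B = V − Δ·S = 11.8066.
Verification: the root portfolio costs Δ(0,0)·S0 + B(0,0) = 26.7320, matching V0.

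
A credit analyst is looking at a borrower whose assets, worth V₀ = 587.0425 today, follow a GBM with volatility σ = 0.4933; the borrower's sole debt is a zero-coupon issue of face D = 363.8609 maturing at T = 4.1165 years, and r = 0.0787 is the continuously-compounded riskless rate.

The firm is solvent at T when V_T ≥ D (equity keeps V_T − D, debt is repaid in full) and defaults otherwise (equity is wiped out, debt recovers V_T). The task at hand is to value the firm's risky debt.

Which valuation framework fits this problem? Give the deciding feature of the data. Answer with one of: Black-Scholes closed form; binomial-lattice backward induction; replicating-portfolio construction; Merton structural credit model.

Key observation: the data describe a firm's assets (V₀ = 587.0425, GBM) and a single zero-coupon debt of face 363.8609, so credit quantities follow from equity-as-call in the structural model.

framework: Merton structural credit model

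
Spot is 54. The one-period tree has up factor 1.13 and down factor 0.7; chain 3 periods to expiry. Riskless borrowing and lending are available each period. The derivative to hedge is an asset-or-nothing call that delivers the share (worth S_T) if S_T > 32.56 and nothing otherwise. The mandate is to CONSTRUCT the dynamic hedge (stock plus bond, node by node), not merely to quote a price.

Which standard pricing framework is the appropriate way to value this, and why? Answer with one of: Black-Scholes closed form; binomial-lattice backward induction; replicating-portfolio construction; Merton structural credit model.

framework: replicating-portfolio construction

Key observation: the deliverable is the dynamic trading strategy on the 3-step tree (spot 54, moves 1.13 and 0.7), so the valuation must go through the node-by-node replicating-portfolio solve.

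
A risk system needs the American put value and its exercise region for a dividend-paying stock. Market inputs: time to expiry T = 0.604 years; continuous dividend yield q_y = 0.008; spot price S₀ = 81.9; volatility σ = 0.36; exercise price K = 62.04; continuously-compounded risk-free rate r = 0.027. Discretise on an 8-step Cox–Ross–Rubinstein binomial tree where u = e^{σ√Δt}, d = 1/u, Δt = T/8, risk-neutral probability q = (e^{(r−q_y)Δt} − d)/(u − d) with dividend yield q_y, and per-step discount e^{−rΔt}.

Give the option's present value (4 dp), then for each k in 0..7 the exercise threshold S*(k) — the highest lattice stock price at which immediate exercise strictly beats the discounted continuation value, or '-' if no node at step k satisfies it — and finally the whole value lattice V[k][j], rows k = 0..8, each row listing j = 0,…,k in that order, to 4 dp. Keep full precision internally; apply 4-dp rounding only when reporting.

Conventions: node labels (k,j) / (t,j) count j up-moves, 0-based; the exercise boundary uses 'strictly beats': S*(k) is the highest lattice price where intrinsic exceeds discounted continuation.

price = 1.6190
boundary = - - - - - - 45.2404 49.9443
tree:
1.6190
2.5684 0.6077
3.9901 1.0546 0.1309
6.0427 1.8058 0.2535 0.0000
8.8674 3.0391 0.4909 0.0000 0.0000
12.5101 4.9986 0.9506 0.0000 0.0000 0.0000
16.7996 7.9629 1.8408 0.0000 0.0000 0.0000 0.0000
21.0605 12.0957 3.5646 0.0000 0.0000 0.0000 0.0000 0.0000
24.9201 16.7996 6.9027 0.0000 0.0000 0.0000 0.0000 0.0000 0.0000

Δt=0.07550, u=1.10398, d=0.90582, q=0.48253, disc=e^(-rΔt)=0.99796
k=8 terminal: V=max(K-S,0) → 24.9201 16.7996 6.9027 0.0000 0.0000 0.0000 0.0000 0.0000 0.0000
k=7: j=0 S=40.9795 intr=21.0605 cont=20.9589 V=21.0605[EX]; j=1 S=49.9443 intr=12.0957 cont=11.9995 V=12.0957[EX]; j=2 S=60.8702 intr=1.1698 cont=3.5646 V=3.5646[hold]; j=3 S=74.1864 intr=0.0000 cont=0.0000 V=0.0000[hold]; j=4 S=90.4156 intr=0.0000 cont=0.0000 V=0.0000[hold]; j=5 S=110.1952 intr=0.0000 cont=0.0000 V=0.0000[hold]; j=6 S=134.3018 intr=0.0000 cont=0.0000 V=0.0000[hold]; j=7 S=163.6821 intr=0.0000 cont=0.0000 V=0.0000[hold]  S*(7)=49.9443
k=6: j=0 S=45.2404 intr=16.7996 cont=16.7006 V=16.7996[EX]; j=1 S=55.1373 intr=6.9027 cont=7.9629 V=7.9629[hold]; j=2 S=67.1993 intr=0.0000 cont=1.8408 V=1.8408[hold]; j=3 S=81.9000 intr=0.0000 cont=0.0000 V=0.0000[hold]; j=4 S=99.8167 intr=0.0000 cont=0.0000 V=0.0000[hold]; j=5 S=121.6529 intr=0.0000 cont=0.0000 V=0.0000[hold]; j=6 S=148.2660 intr=0.0000 cont=0.0000 V=0.0000[hold]  S*(6)=45.2404
k=5: j=0 S=49.9443 intr=12.0957 cont=12.5101 V=12.5101[hold]; j=1 S=60.8702 intr=1.1698 cont=4.9986 V=4.9986[hold]; j=2 S=74.1864 intr=0.0000 cont=0.9506 V=0.9506[hold]; j=3 S=90.4156 intr=0.0000 cont=0.0000 V=0.0000[hold]; j=4 S=110.1952 intr=0.0000 cont=0.0000 V=0.0000[hold]; j=5 S=134.3018 intr=0.0000 cont=0.0000 V=0.0000[hold]  S*(5)=-
k=4: j=0 S=55.1373 intr=6.9027 cont=8.8674 V=8.8674[hold]; j=1 S=67.1993 intr=0.0000 cont=3.0391 V=3.0391[hold]; j=2 S=81.9000 intr=0.0000 cont=0.4909 V=0.4909[hold]; j=3 S=99.8167 intr=0.0000 cont=0.0000 V=0.0000[hold]; j=4 S=121.6529 intr=0.0000 cont=0.0000 V=0.0000[hold]  S*(4)=-
k=3: j=0 S=60.8702 intr=1.1698 cont=6.0427 V=6.0427[hold]; j=1 S=74.1864 intr=0.0000 cont=1.8058 V=1.8058[hold]; j=2 S=90.4156 intr=0.0000 cont=0.2535 V=0.2535[hold]; j=3 S=110.1952 intr=0.0000 cont=0.0000 V=0.0000[hold]  S*(3)=-
k=2: j=0 S=67.1993 intr=0.0000 cont=3.9901 V=3.9901[hold]; j=1 S=81.9000 intr=0.0000 cont=1.0546 V=1.0546[hold]; j=2 S=99.8167 intr=0.0000 cont=0.1309 V=0.1309[hold]  S*(2)=-
k=1: j=0 S=74.1864 intr=0.0000 cont=2.5684 V=2.5684[hold]; j=1 S=90.4156 intr=0.0000 cont=0.6077 V=0.6077[hold]  S*(1)=-
k=0: j=0 S=81.9000 intr=0.0000 cont=1.6190 V=1.6190[hold]  S*(0)=-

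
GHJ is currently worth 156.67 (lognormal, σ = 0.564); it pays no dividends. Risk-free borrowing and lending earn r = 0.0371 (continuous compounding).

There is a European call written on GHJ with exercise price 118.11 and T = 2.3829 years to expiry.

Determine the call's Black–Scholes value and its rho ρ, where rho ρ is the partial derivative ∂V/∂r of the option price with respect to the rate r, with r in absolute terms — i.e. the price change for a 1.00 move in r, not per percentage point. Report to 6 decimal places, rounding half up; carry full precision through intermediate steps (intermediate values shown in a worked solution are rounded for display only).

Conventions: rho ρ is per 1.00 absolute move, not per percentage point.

σ√T = 0.564·√2.3829 = 0.870627
d₁ = (ln(S/K) + (r+σ²/2)T) / (σ√T) = (ln(156.67/118.11) + (0.0371+0.564²/2)·2.3829) / 0.870627 = (0.282525 + 0.467401) / 0.870627 = 0.861364
d₂ = d₁ − σ√T = 0.861364 − 0.870627 = -0.009263
e^{−rT} = 0.915390
N(d₁) = 0.805481,  N(d₂) = 0.496305
Call price V = S·N(d₁) − K·e^{−rT}·N(d₂) = 126.194730 − 53.658801 = 72.535930
ρ = K·T·e^{−rT}·N(d₂) = 127.863556

price = 72.535930
ρ = 127.863556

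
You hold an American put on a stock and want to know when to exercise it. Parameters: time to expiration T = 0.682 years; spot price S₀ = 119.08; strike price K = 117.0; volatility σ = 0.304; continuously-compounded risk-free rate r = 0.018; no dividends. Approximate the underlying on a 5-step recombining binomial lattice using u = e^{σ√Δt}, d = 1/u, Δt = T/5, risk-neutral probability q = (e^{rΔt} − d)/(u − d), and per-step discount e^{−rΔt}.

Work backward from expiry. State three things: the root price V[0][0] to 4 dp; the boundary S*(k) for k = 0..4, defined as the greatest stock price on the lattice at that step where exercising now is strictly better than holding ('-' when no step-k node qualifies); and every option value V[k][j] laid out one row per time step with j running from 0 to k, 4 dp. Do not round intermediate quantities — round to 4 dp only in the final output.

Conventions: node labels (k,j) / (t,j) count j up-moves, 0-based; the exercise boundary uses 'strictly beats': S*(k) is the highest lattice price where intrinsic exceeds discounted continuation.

Δt=0.13640  u=1.11882  d=0.89380  q=0.48289  discount=0.99755
step 5 (expiry): payoffs max(K−S,0) = 49.0737 31.9727 10.5664 0.0000 0.0000 0.0000
step 4: (k=4,j=0): S=75.9973, K−S=41.0027, hold=40.7158 ⇒ V=41.0027 exercise | (k=4,j=1): S=95.1302, K−S=21.8698, hold=21.5829 ⇒ V=21.8698 exercise | (k=4,j=2): S=119.0800, K−S=0.0000, hold=5.4507 ⇒ V=5.4507 continue | (k=4,j=3): S=149.0593, K−S=0.0000, hold=0.0000 ⇒ V=0.0000 continue | (k=4,j=4): S=186.5862, K−S=0.0000, hold=0.0000 ⇒ V=0.0000 continue  boundary S*=95.1302
step 3: (k=3,j=0): S=85.0273, K−S=31.9727, hold=31.6858 ⇒ V=31.9727 exercise | (k=3,j=1): S=106.4336, K−S=10.5664, hold=13.9070 ⇒ V=13.9070 continue | (k=3,j=2): S=133.2291, K−S=0.0000, hold=2.8117 ⇒ V=2.8117 continue | (k=3,j=3): S=166.7705, K−S=0.0000, hold=0.0000 ⇒ V=0.0000 continue  boundary S*=85.0273
step 2: (k=2,j=0): S=95.1302, K−S=21.8698, hold=23.1921 ⇒ V=23.1921 continue | (k=2,j=1): S=119.0800, K−S=0.0000, hold=8.5283 ⇒ V=8.5283 continue | (k=2,j=2): S=149.0593, K−S=0.0000, hold=1.4504 ⇒ V=1.4504 continue  boundary S*=-
step 1: (k=1,j=0): S=106.4336, K−S=10.5664, hold=16.0716 ⇒ V=16.0716 continue | (k=1,j=1): S=133.2291, K−S=0.0000, hold=5.0980 ⇒ V=5.0980 continue  boundary S*=-
step 0: (k=0,j=0): S=119.0800, K−S=0.0000, hold=10.7462 ⇒ V=10.7462 continue  boundary S*=-

price = 10.7462
boundary = - - - 85.0273 95.1302
tree:
10.7462
16.0716 5.0980
23.1921 8.5283 1.4504
31.9727 13.9070 2.8117 0.0000
41.0027 21.8698 5.4507 0.0000 0.0000
49.0737 31.9727 10.5664 0.0000 0.0000 0.0000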